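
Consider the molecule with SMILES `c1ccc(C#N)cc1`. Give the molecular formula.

Atom tally by fragment:
  benzene ring core → C:6 H:6
  (− 1 ring H displaced by substituents)
  + CN → C:1 N:1
Element totals:
  C: 7
  H: 5
  N: 1

C7H5N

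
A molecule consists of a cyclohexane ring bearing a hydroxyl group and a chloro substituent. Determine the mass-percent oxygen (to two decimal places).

Atom tally by fragment:
  cyclohexane ring core → C:6 H:12
  (− 2 ring H displaced by substituents)
  + OH → O:1 H:1
  + Cl → Cl:1
Element totals:
  C: 6
  H: 11
  Cl: 1
  O: 1
Molecular formula: C6H11ClO.
Molar mass = 134.603 g/mol.
Mass from O: 1 × 15.999 = 15.999 g/mol.
%O = 15.999 / 134.603 × 100 = 11.89%.

11.89%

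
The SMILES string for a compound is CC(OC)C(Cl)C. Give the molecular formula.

Atom tally by fragment:
  CH3 → C:1 H:3
  CH(OCH3) → C:2 H:4 O:1
  CH(Cl) → C:1 H:1 Cl:1
  CH3 → C:1 H:3
Element totals:
  C: 5
  H: 11
  Cl: 1
  O: 1

C5H11ClO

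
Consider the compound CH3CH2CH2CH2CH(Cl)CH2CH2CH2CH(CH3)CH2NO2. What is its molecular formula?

Atom tally by fragment:
  CH3 → C:1 H:3
  CH2 → C:1 H:2
  CH2 → C:1 H:2
  CH2 → C:1 H:2
  CH(Cl) → C:1 H:1 Cl:1
  CH2 → C:1 H:2
  CH2 → C:1 H:2
  CH2 → C:1 H:2
  CH(CH3) → C:2 H:4
  CH2NO2 → C:1 H:2 N:1 O:2
Element totals:
  C: 11
  H: 22
  Cl: 1
  N: 1
  O: 2

C11H22ClNO2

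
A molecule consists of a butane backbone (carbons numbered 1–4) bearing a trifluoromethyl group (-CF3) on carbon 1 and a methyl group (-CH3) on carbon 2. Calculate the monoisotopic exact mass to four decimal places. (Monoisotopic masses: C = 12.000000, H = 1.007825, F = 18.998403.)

Atom tally by fragment:
  F3CCH2 → C:2 H:2 F:3
  CH(CH3) → C:2 H:4
  CH2 → C:1 H:2
  CH3 → C:1 H:3
Element totals:
  C: 6
  H: 11
  F: 3
Molecular formula: C6H11F3.
  M = 6(12.0) + 11(1.007825) + 3(18.998403)
    = 72.000000 + 11.086075 + 56.995209 = 140.081284

140.0813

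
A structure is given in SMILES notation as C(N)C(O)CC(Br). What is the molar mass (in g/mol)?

168.03 g/mol

Atom tally by fragment:
  H2NCH2 → C:1 H:4 N:1
  CH(OH) → C:1 H:2 O:1
  CH2 → C:1 H:2
  CH2Br → C:1 H:2 Br:1
Element totals:
  C: 4
  H: 10
  Br: 1
  N: 1
  O: 1
Molecular formula: C4H10BrNO.
  M = 4(12.011) + 10(1.008) + 79.904 + 14.007 + 15.999
    = 48.044 + 10.080 + 79.904 + 14.007 + 15.999 = 168.034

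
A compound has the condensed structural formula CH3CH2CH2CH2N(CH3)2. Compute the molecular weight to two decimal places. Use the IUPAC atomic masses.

Atom tally by fragment:
  CH3 → C:1 H:3
  CH2 → C:1 H:2
  CH2 → C:1 H:2
  CH2N(CH3)2 → C:3 H:8 N:1
Element totals:
  C: 6
  H: 15
  N: 1
Molecular formula: C6H15N.
  M = 6(12.011) + 15(1.008) + 14.007
    = 72.066 + 15.120 + 14.007 = 101.193

101.19 g/mol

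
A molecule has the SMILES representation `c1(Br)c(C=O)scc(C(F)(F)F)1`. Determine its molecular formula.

Atom tally by fragment:
  thiophene ring core → C:4 H:4 S:1
  (− 3 ring H displaced by substituents)
  + Br → Br:1
  + CHO → C:1 H:1 O:1
  + CF3 → C:1 F:3
Element totals:
  C: 6
  H: 2
  Br: 1
  F: 3
  O: 1
  S: 1

C6H2BrF3OS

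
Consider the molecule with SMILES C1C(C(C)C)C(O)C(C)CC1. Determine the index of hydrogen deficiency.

Atom tally by fragment:
  cyclohexane ring core → C:6 H:12
  (− 3 ring H displaced by substituents)
  + CH(CH3)2 → C:3 H:7
  + OH → O:1 H:1
  + CH3 → C:1 H:3
Element totals:
  C: 10
  H: 20
  O: 1
Molecular formula: C10H20O.
DoU = (2C + 2 + N − H − X) / 2 = (2·10 + 2 + 0 − 20 − 0) / 2 = 1.

1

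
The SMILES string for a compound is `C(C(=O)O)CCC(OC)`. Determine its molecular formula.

Atom tally by fragment:
  HOOCCH2 → C:2 H:3 O:2
  CH2 → C:1 H:2
  CH2 → C:1 H:2
  CH2OCH3 → C:2 H:5 O:1
Element totals:
  C: 6
  H: 12
  O: 3

C6H12O3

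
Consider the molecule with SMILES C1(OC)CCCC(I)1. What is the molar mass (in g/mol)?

226.06 g/mol

Atom tally by fragment:
  cyclopentane ring core → C:5 H:10
  (− 2 ring H displaced by substituents)
  + OCH3 → C:1 H:3 O:1
  + I → I:1
Element totals:
  C: 6
  H: 11
  I: 1
  O: 1
Molecular formula: C6H11IO.
  M = 6(12.011) + 11(1.008) + 126.904 + 15.999
    = 72.066 + 11.088 + 126.904 + 15.999 = 226.057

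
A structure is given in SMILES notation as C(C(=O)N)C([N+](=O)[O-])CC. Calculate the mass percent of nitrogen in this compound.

19.17%

Atom tally by fragment:
  H2NOCCH2 → C:2 H:4 O:1 N:1
  CH(NO2) → C:1 H:1 N:1 O:2
  CH2 → C:1 H:2
  CH3 → C:1 H:3
Element totals:
  C: 5
  H: 10
  N: 2
  O: 3
Molecular formula: C5H10N2O3.
Molar mass = 146.146 g/mol.
Mass from N: 2 × 14.007 = 28.014 g/mol.
%N = 28.014 / 146.146 × 100 = 19.17%.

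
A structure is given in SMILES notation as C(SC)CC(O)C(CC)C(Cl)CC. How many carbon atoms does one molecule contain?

Atom tally by fragment:
  CH3SCH2 → C:2 H:5 S:1
  CH2 → C:1 H:2
  CH(OH) → C:1 H:2 O:1
  CH(C2H5) → C:3 H:6
  CH(Cl) → C:1 H:1 Cl:1
  CH2 → C:1 H:2
  CH3 → C:1 H:3
Element totals:
  C: 10
  H: 21
  Cl: 1
  O: 1
  S: 1

10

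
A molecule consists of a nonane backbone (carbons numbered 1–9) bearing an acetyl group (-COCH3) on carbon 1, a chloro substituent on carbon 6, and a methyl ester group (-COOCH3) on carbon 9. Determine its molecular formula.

C13H23ClO3

Atom tally by fragment:
  CH3COCH2 → C:3 H:5 O:1
  CH2 → C:1 H:2
  CH2 → C:1 H:2
  CH2 → C:1 H:2
  CH2 → C:1 H:2
  CH(Cl) → C:1 H:1 Cl:1
  CH2 → C:1 H:2
  CH2 → C:1 H:2
  CH2COOCH3 → C:3 H:5 O:2
Element totals:
  C: 13
  H: 23
  Cl: 1
  O: 3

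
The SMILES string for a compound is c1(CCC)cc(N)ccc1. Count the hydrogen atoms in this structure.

13

Atom tally by fragment:
  benzene ring core → C:6 H:6
  (− 2 ring H displaced by substituents)
  + CH2CH2CH3 → C:3 H:7
  + NH2 → N:1 H:2
Element totals:
  C: 9
  H: 13
  N: 1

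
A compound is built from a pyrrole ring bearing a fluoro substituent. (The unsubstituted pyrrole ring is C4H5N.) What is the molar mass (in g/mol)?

85.08 g/mol

Atom tally by fragment:
  pyrrole ring core → C:4 H:5 N:1
  (− 1 ring H displaced by substituents)
  + F → F:1
Element totals:
  C: 4
  H: 4
  F: 1
  N: 1
Molecular formula: C4H4FN.
  M = 4(12.011) + 4(1.008) + 18.998 + 14.007
    = 48.044 + 4.032 + 18.998 + 14.007 = 85.081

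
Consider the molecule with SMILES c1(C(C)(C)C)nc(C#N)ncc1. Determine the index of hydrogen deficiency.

6

Atom tally by fragment:
  pyrimidine ring core → C:4 H:4 N:2
  (− 2 ring H displaced by substituents)
  + C(CH3)3 → C:4 H:9
  + CN → C:1 N:1
Element totals:
  C: 9
  H: 11
  N: 3
Molecular formula: C9H11N3.
DoU = (2C + 2 + N − H − X) / 2 = (2·9 + 2 + 3 − 11 − 0) / 2 = 6.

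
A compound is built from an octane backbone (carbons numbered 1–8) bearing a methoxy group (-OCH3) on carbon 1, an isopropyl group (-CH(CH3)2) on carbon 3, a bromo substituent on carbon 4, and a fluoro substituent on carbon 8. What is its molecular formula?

Atom tally by fragment:
  CH3OCH2 → C:2 H:5 O:1
  CH2 → C:1 H:2
  CH(CH(CH3)2) → C:4 H:8
  CH(Br) → C:1 H:1 Br:1
  CH2 → C:1 H:2
  CH2 → C:1 H:2
  CH2 → C:1 H:2
  CH2F → C:1 H:2 F:1
Element totals:
  C: 12
  H: 24
  Br: 1
  F: 1
  O: 1

C12H24BrFO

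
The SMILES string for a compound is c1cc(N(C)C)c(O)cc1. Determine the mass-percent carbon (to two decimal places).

70.04%

Atom tally by fragment:
  benzene ring core → C:6 H:6
  (− 2 ring H displaced by substituents)
  + N(CH3)2 → N:1 C:2 H:6
  + OH → O:1 H:1
Element totals:
  C: 8
  H: 11
  N: 1
  O: 1
Molecular formula: C8H11NO.
Molar mass = 137.182 g/mol.
Mass from C: 8 × 12.011 = 96.088 g/mol.
%C = 96.088 / 137.182 × 100 = 70.04%.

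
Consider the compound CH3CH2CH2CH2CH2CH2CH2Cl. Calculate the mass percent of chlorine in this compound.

26.33%

Element totals:
  C: 7
  H: 15
  Cl: 1
Molecular formula: C7H15Cl.
Molar mass = 134.647 g/mol.
Mass from Cl: 1 × 35.45 = 35.450 g/mol.
%Cl = 35.450 / 134.647 × 100 = 26.33%.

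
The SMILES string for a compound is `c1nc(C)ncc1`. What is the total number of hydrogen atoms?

Atom tally by fragment:
  pyrimidine ring core → C:4 H:4 N:2
  (− 1 ring H displaced by substituents)
  + CH3 → C:1 H:3
Element totals:
  C: 5
  H: 6
  N: 2

6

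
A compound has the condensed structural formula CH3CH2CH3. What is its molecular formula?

Atom tally by fragment:
  CH3 → C:1 H:3
  CH2 → C:1 H:2
  CH3 → C:1 H:3
Element totals:
  C: 3
  H: 8

C3H8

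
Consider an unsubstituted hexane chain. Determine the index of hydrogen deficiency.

0

Atom tally by fragment:
  CH3 → C:1 H:3
  CH2 → C:1 H:2
  CH2 → C:1 H:2
  CH2 → C:1 H:2
  CH2 → C:1 H:2
  CH3 → C:1 H:3
Element totals:
  C: 6
  H: 14
Molecular formula: C6H14.
DoU = (2C + 2 + N − H − X) / 2 = (2·6 + 2 + 0 − 14 − 0) / 2 = 0.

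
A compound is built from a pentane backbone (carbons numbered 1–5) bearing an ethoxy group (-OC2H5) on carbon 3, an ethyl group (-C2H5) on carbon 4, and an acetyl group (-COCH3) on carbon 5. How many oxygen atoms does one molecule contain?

Atom tally by fragment:
  CH3 → C:1 H:3
  CH2 → C:1 H:2
  CH(OC2H5) → C:3 H:6 O:1
  CH(C2H5) → C:3 H:6
  CH2COCH3 → C:3 H:5 O:1
Element totals:
  C: 11
  H: 22
  O: 2

2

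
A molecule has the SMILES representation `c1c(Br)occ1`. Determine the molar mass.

Atom tally by fragment:
  furan ring core → C:4 H:4 O:1
  (− 1 ring H displaced by substituents)
  + Br → Br:1
Element totals:
  C: 4
  H: 3
  Br: 1
  O: 1
Molecular formula: C4H3BrO.
  M = 4(12.011) + 3(1.008) + 79.904 + 15.999
    = 48.044 + 3.024 + 79.904 + 15.999 = 146.971

146.97 g/mol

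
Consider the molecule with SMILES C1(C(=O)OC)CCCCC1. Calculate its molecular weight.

142.20 g/mol

Atom tally by fragment:
  cyclohexane ring core → C:6 H:12
  (− 1 ring H displaced by substituents)
  + COOCH3 → C:2 H:3 O:2
Element totals:
  C: 8
  H: 14
  O: 2
Molecular formula: C8H14O2.
  M = 8(12.011) + 14(1.008) + 2(15.999)
    = 96.088 + 14.112 + 31.998 = 142.198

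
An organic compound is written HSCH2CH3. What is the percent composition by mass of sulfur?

51.60%

Atom tally by fragment:
  HSCH2 → C:1 H:3 S:1
  CH3 → C:1 H:3
Element totals:
  C: 2
  H: 6
  S: 1
Molecular formula: C2H6S.
Molar mass = 62.130 g/mol.
Mass from S: 1 × 32.06 = 32.060 g/mol.
%S = 32.060 / 62.130 × 100 = 51.60%.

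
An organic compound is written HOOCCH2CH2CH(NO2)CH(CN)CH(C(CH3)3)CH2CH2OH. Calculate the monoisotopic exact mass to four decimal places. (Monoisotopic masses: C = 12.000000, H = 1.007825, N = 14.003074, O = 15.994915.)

Atom tally by fragment:
  HOOCCH2 → C:2 H:3 O:2
  CH2 → C:1 H:2
  CH(NO2) → C:1 H:1 N:1 O:2
  CH(CN) → C:2 H:1 N:1
  CH(C(CH3)3) → C:5 H:10
  CH2CH2OH → C:2 H:5 O:1
Element totals:
  C: 13
  H: 22
  N: 2
  O: 5
Molecular formula: C13H22N2O5.
  M = 13(12.0) + 22(1.007825) + 2(14.003074) + 5(15.994915)
    = 156.000000 + 22.172150 + 28.006148 + 79.974575 = 286.152873

286.1529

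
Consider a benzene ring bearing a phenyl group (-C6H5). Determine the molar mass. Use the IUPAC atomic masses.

Atom tally by fragment:
  benzene ring core → C:6 H:6
  (− 1 ring H displaced by substituents)
  + C6H5 → C:6 H:5
Element totals:
  C: 12
  H: 10
Molecular formula: C12H10.
  M = 12(12.011) + 10(1.008)
    = 144.132 + 10.080 = 154.212

154.21 g/mol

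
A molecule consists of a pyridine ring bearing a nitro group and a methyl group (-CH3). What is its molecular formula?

Atom tally by fragment:
  pyridine ring core → C:5 H:5 N:1
  (− 2 ring H displaced by substituents)
  + NO2 → N:1 O:2
  + CH3 → C:1 H:3
Element totals:
  C: 6
  H: 6
  N: 2
  O: 2

C6H6N2O2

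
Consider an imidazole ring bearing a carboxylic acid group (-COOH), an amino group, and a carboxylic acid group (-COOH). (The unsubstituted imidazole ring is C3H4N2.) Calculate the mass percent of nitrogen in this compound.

Atom tally by fragment:
  imidazole ring core → C:3 H:4 N:2
  (− 3 ring H displaced by substituents)
  + COOH → C:1 H:1 O:2
  + NH2 → N:1 H:2
  + COOH → C:1 H:1 O:2
Element totals:
  C: 5
  H: 5
  N: 3
  O: 4
Molecular formula: C5H5N3O4.
Molar mass = 171.112 g/mol.
Mass from N: 3 × 14.007 = 42.021 g/mol.
%N = 42.021 / 171.112 × 100 = 24.56%.

24.56%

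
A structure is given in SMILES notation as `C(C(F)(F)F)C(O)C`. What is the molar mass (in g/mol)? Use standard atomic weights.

128.09 g/mol

Atom tally by fragment:
  F3CCH2 → C:2 H:2 F:3
  CH(OH) → C:1 H:2 O:1
  CH3 → C:1 H:3
Element totals:
  C: 4
  H: 7
  F: 3
  O: 1
Molecular formula: C4H7F3O.
  M = 4(12.011) + 7(1.008) + 3(18.998) + 15.999
    = 48.044 + 7.056 + 56.994 + 15.999 = 128.093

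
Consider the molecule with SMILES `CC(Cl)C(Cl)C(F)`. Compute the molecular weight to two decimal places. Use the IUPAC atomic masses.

145.00 g/mol

Atom tally by fragment:
  CH3 → C:1 H:3
  CH(Cl) → C:1 H:1 Cl:1
  CH(Cl) → C:1 H:1 Cl:1
  CH2F → C:1 H:2 F:1
Element totals:
  C: 4
  H: 7
  Cl: 2
  F: 1
Molecular formula: C4H7Cl2F.
  M = 4(12.011) + 7(1.008) + 2(35.45) + 18.998
    = 48.044 + 7.056 + 70.900 + 18.998 = 144.998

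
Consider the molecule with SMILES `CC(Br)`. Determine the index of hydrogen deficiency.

0

Atom tally by fragment:
  CH3 → C:1 H:3
  CH2Br → C:1 H:2 Br:1
Element totals:
  C: 2
  H: 5
  Br: 1
Molecular formula: C2H5Br.
DoU = (2C + 2 + N − H − X) / 2 = (2·2 + 2 + 0 − 5 − 1) / 2 = 0.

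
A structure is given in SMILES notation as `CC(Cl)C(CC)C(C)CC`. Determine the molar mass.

162.70 g/mol

Atom tally by fragment:
  CH3 → C:1 H:3
  CH(Cl) → C:1 H:1 Cl:1
  CH(C2H5) → C:3 H:6
  CH(CH3) → C:2 H:4
  CH2 → C:1 H:2
  CH3 → C:1 H:3
Element totals:
  C: 9
  H: 19
  Cl: 1
Molecular formula: C9H19Cl.
  M = 9(12.011) + 19(1.008) + 35.45
    = 108.099 + 19.152 + 35.450 = 162.701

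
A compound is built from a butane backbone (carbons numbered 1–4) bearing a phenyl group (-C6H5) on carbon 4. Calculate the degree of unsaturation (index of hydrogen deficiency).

Atom tally by fragment:
  CH3 → C:1 H:3
  CH2 → C:1 H:2
  CH2 → C:1 H:2
  CH2C6H5 → C:7 H:7
Element totals:
  C: 10
  H: 14
Molecular formula: C10H14.
DoU = (2C + 2 + N − H − X) / 2 = (2·10 + 2 + 0 − 14 − 0) / 2 = 4.

4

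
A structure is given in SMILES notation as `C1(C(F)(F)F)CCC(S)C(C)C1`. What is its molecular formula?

C8H13F3S

Atom tally by fragment:
  cyclohexane ring core → C:6 H:12
  (− 3 ring H displaced by substituents)
  + CF3 → C:1 F:3
  + SH → S:1 H:1
  + CH3 → C:1 H:3
Element totals:
  C: 8
  H: 13
  F: 3
  S: 1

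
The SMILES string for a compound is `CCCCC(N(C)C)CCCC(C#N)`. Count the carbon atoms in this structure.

Atom tally by fragment:
  CH3 → C:1 H:3
  CH2 → C:1 H:2
  CH2 → C:1 H:2
  CH2 → C:1 H:2
  CH(N(CH3)2) → C:3 H:7 N:1
  CH2 → C:1 H:2
  CH2 → C:1 H:2
  CH2 → C:1 H:2
  CH2CN → C:2 H:2 N:1
Element totals:
  C: 12
  H: 24
  N: 2

12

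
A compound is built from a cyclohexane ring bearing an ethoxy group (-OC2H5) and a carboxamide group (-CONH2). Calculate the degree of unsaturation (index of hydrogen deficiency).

Atom tally by fragment:
  cyclohexane ring core → C:6 H:12
  (− 2 ring H displaced by substituents)
  + OC2H5 → C:2 H:5 O:1
  + CONH2 → C:1 H:2 O:1 N:1
Element totals:
  C: 9
  H: 17
  N: 1
  O: 2
Molecular formula: C9H17NO2.
DoU = (2C + 2 + N − H − X) / 2 = (2·9 + 2 + 1 − 17 − 0) / 2 = 2.

2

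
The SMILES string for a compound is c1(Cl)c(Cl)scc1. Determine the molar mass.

153.02 g/mol

Atom tally by fragment:
  thiophene ring core → C:4 H:4 S:1
  (− 2 ring H displaced by substituents)
  + Cl → Cl:1
  + Cl → Cl:1
Element totals:
  C: 4
  H: 2
  Cl: 2
  S: 1
Molecular formula: C4H2Cl2S.
  M = 4(12.011) + 2(1.008) + 2(35.45) + 32.06
    = 48.044 + 2.016 + 70.900 + 32.060 = 153.020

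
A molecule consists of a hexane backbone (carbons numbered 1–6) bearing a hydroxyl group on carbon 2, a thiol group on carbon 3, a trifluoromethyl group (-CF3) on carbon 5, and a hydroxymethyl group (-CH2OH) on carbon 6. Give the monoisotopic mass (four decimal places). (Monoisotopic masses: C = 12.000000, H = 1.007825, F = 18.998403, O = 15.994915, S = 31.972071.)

Atom tally by fragment:
  CH3 → C:1 H:3
  CH(OH) → C:1 H:2 O:1
  CH(SH) → C:1 H:2 S:1
  CH2 → C:1 H:2
  CH(CF3) → C:2 H:1 F:3
  CH2CH2OH → C:2 H:5 O:1
Element totals:
  C: 8
  H: 15
  F: 3
  O: 2
  S: 1
Molecular formula: C8H15F3O2S.
  M = 8(12.0) + 15(1.007825) + 3(18.998403) + 2(15.994915) + 31.972071
    = 96.000000 + 15.117375 + 56.995209 + 31.989830 + 31.972071 = 232.074485

232.0745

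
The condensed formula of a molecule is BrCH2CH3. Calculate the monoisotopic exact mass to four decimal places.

Atom tally by fragment:
  BrCH2 → C:1 H:2 Br:1
  CH3 → C:1 H:3
Element totals:
  C: 2
  H: 5
  Br: 1
Molecular formula: C2H5Br.
  M = 2(12.0) + 5(1.007825) + 78.918338
    = 24.000000 + 5.039125 + 78.918338 = 107.957463

107.9575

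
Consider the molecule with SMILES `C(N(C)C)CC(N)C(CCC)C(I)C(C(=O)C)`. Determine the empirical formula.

Atom tally by fragment:
  (CH3)2NCH2 → C:3 H:8 N:1
  CH2 → C:1 H:2
  CH(NH2) → C:1 H:3 N:1
  CH(CH2CH2CH3) → C:4 H:8
  CH(I) → C:1 H:1 I:1
  CH2COCH3 → C:3 H:5 O:1
Element totals:
  C: 13
  H: 27
  I: 1
  N: 2
  O: 1
Molecular formula: C13H27IN2O.
gcd of subscripts (13, 27, 1, 2, 1) = 1, so the empirical formula equals the molecular formula.

C13H27IN2O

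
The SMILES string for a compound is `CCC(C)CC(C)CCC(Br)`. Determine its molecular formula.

C10H21Br

Atom tally by fragment:
  CH3 → C:1 H:3
  CH2 → C:1 H:2
  CH(CH3) → C:2 H:4
  CH2 → C:1 H:2
  CH(CH3) → C:2 H:4
  CH2 → C:1 H:2
  CH2 → C:1 H:2
  CH2Br → C:1 H:2 Br:1
Element totals:
  C: 10
  H: 21
  Br: 1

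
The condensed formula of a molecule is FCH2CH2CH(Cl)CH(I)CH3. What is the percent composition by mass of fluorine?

7.58%

Atom tally by fragment:
  FCH2 → C:1 H:2 F:1
  CH2 → C:1 H:2
  CH(Cl) → C:1 H:1 Cl:1
  CH(I) → C:1 H:1 I:1
  CH3 → C:1 H:3
Element totals:
  C: 5
  H: 9
  Cl: 1
  F: 1
  I: 1
Molecular formula: C5H9ClFI.
Molar mass = 250.479 g/mol.
Mass from F: 1 × 18.998 = 18.998 g/mol.
%F = 18.998 / 250.479 × 100 = 7.58%.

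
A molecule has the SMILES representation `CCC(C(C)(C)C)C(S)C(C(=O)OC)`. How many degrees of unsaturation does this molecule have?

Atom tally by fragment:
  CH3 → C:1 H:3
  CH2 → C:1 H:2
  CH(C(CH3)3) → C:5 H:10
  CH(SH) → C:1 H:2 S:1
  CH2COOCH3 → C:3 H:5 O:2
Element totals:
  C: 11
  H: 22
  O: 2
  S: 1
Molecular formula: C11H22O2S.
DoU = (2C + 2 + N − H − X) / 2 = (2·11 + 2 + 0 − 22 − 0) / 2 = 1.

1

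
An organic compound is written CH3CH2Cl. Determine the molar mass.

Atom tally by fragment:
  CH3 → C:1 H:3
  CH2Cl → C:1 H:2 Cl:1
Element totals:
  C: 2
  H: 5
  Cl: 1
Molecular formula: C2H5Cl.
  M = 2(12.011) + 5(1.008) + 35.45
    = 24.022 + 5.040 + 35.450 = 64.512

64.51 g/mol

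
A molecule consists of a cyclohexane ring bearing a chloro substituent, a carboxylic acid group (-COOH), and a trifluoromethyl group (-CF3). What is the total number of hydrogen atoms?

10

Atom tally by fragment:
  cyclohexane ring core → C:6 H:12
  (− 3 ring H displaced by substituents)
  + Cl → Cl:1
  + COOH → C:1 H:1 O:2
  + CF3 → C:1 F:3
Element totals:
  C: 8
  H: 10
  Cl: 1
  F: 3
  O: 2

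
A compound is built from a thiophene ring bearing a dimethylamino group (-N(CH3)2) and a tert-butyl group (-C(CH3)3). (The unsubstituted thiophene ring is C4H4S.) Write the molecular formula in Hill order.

C10H17NS

Atom tally by fragment:
  thiophene ring core → C:4 H:4 S:1
  (− 2 ring H displaced by substituents)
  + N(CH3)2 → N:1 C:2 H:6
  + C(CH3)3 → C:4 H:9
Element totals:
  C: 10
  H: 17
  N: 1
  S: 1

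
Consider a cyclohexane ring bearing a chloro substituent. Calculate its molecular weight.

118.60 g/mol

Atom tally by fragment:
  cyclohexane ring core → C:6 H:12
  (− 1 ring H displaced by substituents)
  + Cl → Cl:1
Element totals:
  C: 6
  H: 11
  Cl: 1
Molecular formula: C6H11Cl.
  M = 6(12.011) + 11(1.008) + 35.45
    = 72.066 + 11.088 + 35.450 = 118.604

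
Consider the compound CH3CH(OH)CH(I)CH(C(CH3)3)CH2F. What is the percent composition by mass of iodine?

Element totals:
  C: 9
  H: 18
  F: 1
  I: 1
  O: 1
Molecular formula: C9H18FIO.
Molar mass = 288.144 g/mol.
Mass from I: 1 × 126.904 = 126.904 g/mol.
%I = 126.904 / 288.144 × 100 = 44.04%.

44.04%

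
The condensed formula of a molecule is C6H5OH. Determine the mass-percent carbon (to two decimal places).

Atom tally by fragment:
  benzene ring core → C:6 H:6
  (− 1 ring H displaced by substituents)
  + OH → O:1 H:1
Element totals:
  C: 6
  H: 6
  O: 1
Molecular formula: C6H6O.
Molar mass = 94.113 g/mol.
Mass from C: 6 × 12.011 = 72.066 g/mol.
%C = 72.066 / 94.113 × 100 = 76.57%.

76.57%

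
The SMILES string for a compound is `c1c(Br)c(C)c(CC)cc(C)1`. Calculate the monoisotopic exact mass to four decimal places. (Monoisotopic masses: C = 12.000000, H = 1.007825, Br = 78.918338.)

212.0201

Atom tally by fragment:
  benzene ring core → C:6 H:6
  (− 4 ring H displaced by substituents)
  + Br → Br:1
  + CH3 → C:1 H:3
  + C2H5 → C:2 H:5
  + CH3 → C:1 H:3
Element totals:
  C: 10
  H: 13
  Br: 1
Molecular formula: C10H13Br.
  M = 10(12.0) + 13(1.007825) + 78.918338
    = 120.000000 + 13.101725 + 78.918338 = 212.020063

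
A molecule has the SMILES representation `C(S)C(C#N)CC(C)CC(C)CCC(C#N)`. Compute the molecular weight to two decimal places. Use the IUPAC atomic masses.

Atom tally by fragment:
  HSCH2 → C:1 H:3 S:1
  CH(CN) → C:2 H:1 N:1
  CH2 → C:1 H:2
  CH(CH3) → C:2 H:4
  CH2 → C:1 H:2
  CH(CH3) → C:2 H:4
  CH2 → C:1 H:2
  CH2 → C:1 H:2
  CH2CN → C:2 H:2 N:1
Element totals:
  C: 13
  H: 22
  N: 2
  S: 1
Molecular formula: C13H22N2S.
  M = 13(12.011) + 22(1.008) + 2(14.007) + 32.06
    = 156.143 + 22.176 + 28.014 + 32.060 = 238.393

238.39 g/mol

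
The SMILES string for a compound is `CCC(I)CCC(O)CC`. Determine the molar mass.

256.13 g/mol

Atom tally by fragment:
  CH3 → C:1 H:3
  CH2 → C:1 H:2
  CH(I) → C:1 H:1 I:1
  CH2 → C:1 H:2
  CH2 → C:1 H:2
  CH(OH) → C:1 H:2 O:1
  CH2 → C:1 H:2
  CH3 → C:1 H:3
Element totals:
  C: 8
  H: 17
  I: 1
  O: 1
Molecular formula: C8H17IO.
  M = 8(12.011) + 17(1.008) + 126.904 + 15.999
    = 96.088 + 17.136 + 126.904 + 15.999 = 256.127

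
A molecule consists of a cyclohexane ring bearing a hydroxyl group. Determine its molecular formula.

C6H12O

Atom tally by fragment:
  cyclohexane ring core → C:6 H:12
  (− 1 ring H displaced by substituents)
  + OH → O:1 H:1
Element totals:
  C: 6
  H: 12
  O: 1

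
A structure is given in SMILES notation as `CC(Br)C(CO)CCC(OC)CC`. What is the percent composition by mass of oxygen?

12.64%

Atom tally by fragment:
  CH3 → C:1 H:3
  CH(Br) → C:1 H:1 Br:1
  CH(CH2OH) → C:2 H:4 O:1
  CH2 → C:1 H:2
  CH2 → C:1 H:2
  CH(OCH3) → C:2 H:4 O:1
  CH2 → C:1 H:2
  CH3 → C:1 H:3
Element totals:
  C: 10
  H: 21
  Br: 1
  O: 2
Molecular formula: C10H21BrO2.
Molar mass = 253.180 g/mol.
Mass from O: 2 × 15.999 = 31.998 g/mol.
%O = 31.998 / 253.180 × 100 = 12.64%.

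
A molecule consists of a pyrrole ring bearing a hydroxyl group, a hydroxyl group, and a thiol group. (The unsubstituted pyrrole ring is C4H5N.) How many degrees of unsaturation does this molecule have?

3

Atom tally by fragment:
  pyrrole ring core → C:4 H:5 N:1
  (− 3 ring H displaced by substituents)
  + OH → O:1 H:1
  + OH → O:1 H:1
  + SH → S:1 H:1
Element totals:
  C: 4
  H: 5
  N: 1
  O: 2
  S: 1
Molecular formula: C4H5NO2S.
DoU = (2C + 2 + N − H − X) / 2 = (2·4 + 2 + 1 − 5 − 0) / 2 = 3.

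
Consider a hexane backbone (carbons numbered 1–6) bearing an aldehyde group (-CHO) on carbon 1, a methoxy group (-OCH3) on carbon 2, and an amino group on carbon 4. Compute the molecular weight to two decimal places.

159.23 g/mol

Atom tally by fragment:
  OHCCH2 → C:2 H:3 O:1
  CH(OCH3) → C:2 H:4 O:1
  CH2 → C:1 H:2
  CH(NH2) → C:1 H:3 N:1
  CH2 → C:1 H:2
  CH3 → C:1 H:3
Element totals:
  C: 8
  H: 17
  N: 1
  O: 2
Molecular formula: C8H17NO2.
  M = 8(12.011) + 17(1.008) + 14.007 + 2(15.999)
    = 96.088 + 17.136 + 14.007 + 31.998 = 159.229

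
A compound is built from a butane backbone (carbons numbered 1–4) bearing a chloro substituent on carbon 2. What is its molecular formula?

Atom tally by fragment:
  CH3 → C:1 H:3
  CH(Cl) → C:1 H:1 Cl:1
  CH2 → C:1 H:2
  CH3 → C:1 H:3
Element totals:
  C: 4
  H: 9
  Cl: 1

C4H9Cl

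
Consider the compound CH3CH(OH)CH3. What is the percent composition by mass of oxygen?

Atom tally by fragment:
  CH3 → C:1 H:3
  CH(OH) → C:1 H:2 O:1
  CH3 → C:1 H:3
Element totals:
  C: 3
  H: 8
  O: 1
Molecular formula: C3H8O.
Molar mass = 60.096 g/mol.
Mass from O: 1 × 15.999 = 15.999 g/mol.
%O = 15.999 / 60.096 × 100 = 26.62%.

26.62%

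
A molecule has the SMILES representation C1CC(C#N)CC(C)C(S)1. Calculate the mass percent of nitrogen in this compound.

Atom tally by fragment:
  cyclohexane ring core → C:6 H:12
  (− 3 ring H displaced by substituents)
  + CN → C:1 N:1
  + CH3 → C:1 H:3
  + SH → S:1 H:1
Element totals:
  C: 8
  H: 13
  N: 1
  S: 1
Molecular formula: C8H13NS.
Molar mass = 155.259 g/mol.
Mass from N: 1 × 14.007 = 14.007 g/mol.
%N = 14.007 / 155.259 × 100 = 9.02%.

9.02%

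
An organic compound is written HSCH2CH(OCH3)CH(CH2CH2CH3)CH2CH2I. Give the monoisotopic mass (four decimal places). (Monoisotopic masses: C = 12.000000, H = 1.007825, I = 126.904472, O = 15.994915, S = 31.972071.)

Atom tally by fragment:
  HSCH2 → C:1 H:3 S:1
  CH(OCH3) → C:2 H:4 O:1
  CH(CH2CH2CH3) → C:4 H:8
  CH2 → C:1 H:2
  CH2I → C:1 H:2 I:1
Element totals:
  C: 9
  H: 19
  I: 1
  O: 1
  S: 1
Molecular formula: C9H19IOS.
  M = 9(12.0) + 19(1.007825) + 126.904472 + 15.994915 + 31.972071
    = 108.000000 + 19.148675 + 126.904472 + 15.994915 + 31.972071 = 302.020133

302.0201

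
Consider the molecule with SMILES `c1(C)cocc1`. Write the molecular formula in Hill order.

C5H6O

Atom tally by fragment:
  furan ring core → C:4 H:4 O:1
  (− 1 ring H displaced by substituents)
  + CH3 → C:1 H:3
Element totals:
  C: 5
  H: 6
  O: 1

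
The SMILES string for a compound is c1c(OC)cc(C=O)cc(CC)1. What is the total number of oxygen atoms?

2

Atom tally by fragment:
  benzene ring core → C:6 H:6
  (− 3 ring H displaced by substituents)
  + OCH3 → C:1 H:3 O:1
  + CHO → C:1 H:1 O:1
  + C2H5 → C:2 H:5
Element totals:
  C: 10
  H: 12
  O: 2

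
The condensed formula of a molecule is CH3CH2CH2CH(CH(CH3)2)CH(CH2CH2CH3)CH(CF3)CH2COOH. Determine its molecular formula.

Atom tally by fragment:
  CH3 → C:1 H:3
  CH2 → C:1 H:2
  CH2 → C:1 H:2
  CH(CH(CH3)2) → C:4 H:8
  CH(CH2CH2CH3) → C:4 H:8
  CH(CF3) → C:2 H:1 F:3
  CH2COOH → C:2 H:3 O:2
Element totals:
  C: 15
  H: 27
  F: 3
  O: 2

C15H27F3O2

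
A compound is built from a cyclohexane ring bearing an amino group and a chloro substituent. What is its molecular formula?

Atom tally by fragment:
  cyclohexane ring core → C:6 H:12
  (− 2 ring H displaced by substituents)
  + NH2 → N:1 H:2
  + Cl → Cl:1
Element totals:
  C: 6
  H: 12
  Cl: 1
  N: 1

C6H12ClN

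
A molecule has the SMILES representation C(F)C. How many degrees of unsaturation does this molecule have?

Atom tally by fragment:
  FCH2 → C:1 H:2 F:1
  CH3 → C:1 H:3
Element totals:
  C: 2
  H: 5
  F: 1
Molecular formula: C2H5F.
DoU = (2C + 2 + N − H − X) / 2 = (2·2 + 2 + 0 − 5 − 1) / 2 = 0.

0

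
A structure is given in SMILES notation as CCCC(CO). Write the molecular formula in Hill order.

Atom tally by fragment:
  CH3 → C:1 H:3
  CH2 → C:1 H:2
  CH2 → C:1 H:2
  CH2CH2OH → C:2 H:5 O:1
Element totals:
  C: 5
  H: 12
  O: 1

C5H12O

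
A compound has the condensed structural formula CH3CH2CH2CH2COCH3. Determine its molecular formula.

C6H12O

Atom tally by fragment:
  CH3 → C:1 H:3
  CH2 → C:1 H:2
  CH2 → C:1 H:2
  CH2COCH3 → C:3 H:5 O:1
Element totals:
  C: 6
  H: 12
  O: 1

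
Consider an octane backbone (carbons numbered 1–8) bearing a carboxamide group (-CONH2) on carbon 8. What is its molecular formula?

Atom tally by fragment:
  CH3 → C:1 H:3
  CH2 → C:1 H:2
  CH2 → C:1 H:2
  CH2 → C:1 H:2
  CH2 → C:1 H:2
  CH2 → C:1 H:2
  CH2 → C:1 H:2
  CH2CONH2 → C:2 H:4 O:1 N:1
Element totals:
  C: 9
  H: 19
  N: 1
  O: 1

C9H19NO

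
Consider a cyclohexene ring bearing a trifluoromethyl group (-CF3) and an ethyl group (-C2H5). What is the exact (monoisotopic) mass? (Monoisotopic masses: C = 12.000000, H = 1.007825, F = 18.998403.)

178.0969

Atom tally by fragment:
  cyclohexene ring core → C:6 H:10
  (− 2 ring H displaced by substituents)
  + CF3 → C:1 F:3
  + C2H5 → C:2 H:5
Element totals:
  C: 9
  H: 13
  F: 3
Molecular formula: C9H13F3.
  M = 9(12.0) + 13(1.007825) + 3(18.998403)
    = 108.000000 + 13.101725 + 56.995209 = 178.096934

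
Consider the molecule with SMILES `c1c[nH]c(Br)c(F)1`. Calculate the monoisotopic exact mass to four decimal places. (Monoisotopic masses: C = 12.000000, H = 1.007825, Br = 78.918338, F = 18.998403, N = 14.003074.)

Atom tally by fragment:
  pyrrole ring core → C:4 H:5 N:1
  (− 2 ring H displaced by substituents)
  + Br → Br:1
  + F → F:1
Element totals:
  C: 4
  H: 3
  Br: 1
  F: 1
  N: 1
Molecular formula: C4H3BrFN.
  M = 4(12.0) + 3(1.007825) + 78.918338 + 18.998403 + 14.003074
    = 48.000000 + 3.023475 + 78.918338 + 18.998403 + 14.003074 = 162.943290

162.9433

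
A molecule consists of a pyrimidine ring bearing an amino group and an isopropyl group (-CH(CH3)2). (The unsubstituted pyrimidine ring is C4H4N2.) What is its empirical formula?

Atom tally by fragment:
  pyrimidine ring core → C:4 H:4 N:2
  (− 2 ring H displaced by substituents)
  + NH2 → N:1 H:2
  + CH(CH3)2 → C:3 H:7
Element totals:
  C: 7
  H: 11
  N: 3
Molecular formula: C7H11N3.
gcd of subscripts (7, 11, 3) = 1, so the empirical formula equals the molecular formula.

C7H11N3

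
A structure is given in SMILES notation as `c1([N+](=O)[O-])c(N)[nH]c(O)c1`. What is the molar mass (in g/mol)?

143.10 g/mol

Atom tally by fragment:
  pyrrole ring core → C:4 H:5 N:1
  (− 3 ring H displaced by substituents)
  + NO2 → N:1 O:2
  + NH2 → N:1 H:2
  + OH → O:1 H:1
Element totals:
  C: 4
  H: 5
  N: 3
  O: 3
Molecular formula: C4H5N3O3.
  M = 4(12.011) + 5(1.008) + 3(14.007) + 3(15.999)
    = 48.044 + 5.040 + 42.021 + 47.997 = 143.102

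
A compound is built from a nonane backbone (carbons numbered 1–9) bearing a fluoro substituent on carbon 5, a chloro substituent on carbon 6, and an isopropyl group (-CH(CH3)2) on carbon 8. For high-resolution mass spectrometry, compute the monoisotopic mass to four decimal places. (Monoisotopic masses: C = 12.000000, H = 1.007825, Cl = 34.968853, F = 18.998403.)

Atom tally by fragment:
  CH3 → C:1 H:3
  CH2 → C:1 H:2
  CH2 → C:1 H:2
  CH2 → C:1 H:2
  CH(F) → C:1 H:1 F:1
  CH(Cl) → C:1 H:1 Cl:1
  CH2 → C:1 H:2
  CH(CH(CH3)2) → C:4 H:8
  CH3 → C:1 H:3
Element totals:
  C: 12
  H: 24
  Cl: 1
  F: 1
Molecular formula: C12H24ClF.
  M = 12(12.0) + 24(1.007825) + 34.968853 + 18.998403
    = 144.000000 + 24.187800 + 34.968853 + 18.998403 = 222.155056

222.1551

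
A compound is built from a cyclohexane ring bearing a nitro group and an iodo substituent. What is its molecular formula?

C6H10INO2

Atom tally by fragment:
  cyclohexane ring core → C:6 H:12
  (− 2 ring H displaced by substituents)
  + NO2 → N:1 O:2
  + I → I:1
Element totals:
  C: 6
  H: 10
  I: 1
  N: 1
  O: 2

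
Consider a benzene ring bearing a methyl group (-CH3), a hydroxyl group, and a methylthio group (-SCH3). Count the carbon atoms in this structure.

Atom tally by fragment:
  benzene ring core → C:6 H:6
  (− 3 ring H displaced by substituents)
  + CH3 → C:1 H:3
  + OH → O:1 H:1
  + SCH3 → C:1 H:3 S:1
Element totals:
  C: 8
  H: 10
  O: 1
  S: 1

8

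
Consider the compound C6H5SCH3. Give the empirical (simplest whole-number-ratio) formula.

C7H8S

Atom tally by fragment:
  benzene ring core → C:6 H:6
  (− 1 ring H displaced by substituents)
  + SCH3 → C:1 H:3 S:1
Element totals:
  C: 7
  H: 8
  S: 1
Molecular formula: C7H8S.
gcd of subscripts (7, 8, 1) = 1, so the empirical formula equals the molecular formula.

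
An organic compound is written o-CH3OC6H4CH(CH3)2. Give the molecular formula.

C10H14O

Atom tally by fragment:
  benzene ring core → C:6 H:6
  (− 2 ring H displaced by substituents)
  + OCH3 → C:1 H:3 O:1
  + CH(CH3)2 → C:3 H:7
Element totals:
  C: 10
  H: 14
  O: 1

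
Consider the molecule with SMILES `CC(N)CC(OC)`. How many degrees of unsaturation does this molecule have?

0

Atom tally by fragment:
  CH3 → C:1 H:3
  CH(NH2) → C:1 H:3 N:1
  CH2 → C:1 H:2
  CH2OCH3 → C:2 H:5 O:1
Element totals:
  C: 5
  H: 13
  N: 1
  O: 1
Molecular formula: C5H13NO.
DoU = (2C + 2 + N − H − X) / 2 = (2·5 + 2 + 1 − 13 − 0) / 2 = 0.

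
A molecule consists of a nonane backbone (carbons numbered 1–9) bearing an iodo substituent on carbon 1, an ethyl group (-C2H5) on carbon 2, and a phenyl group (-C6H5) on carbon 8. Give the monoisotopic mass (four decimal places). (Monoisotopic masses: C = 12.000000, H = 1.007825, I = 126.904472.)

Atom tally by fragment:
  ICH2 → C:1 H:2 I:1
  CH(C2H5) → C:3 H:6
  CH2 → C:1 H:2
  CH2 → C:1 H:2
  CH2 → C:1 H:2
  CH2 → C:1 H:2
  CH2 → C:1 H:2
  CH(C6H5) → C:7 H:6
  CH3 → C:1 H:3
Element totals:
  C: 17
  H: 27
  I: 1
Molecular formula: C17H27I.
  M = 17(12.0) + 27(1.007825) + 126.904472
    = 204.000000 + 27.211275 + 126.904472 = 358.115747

358.1157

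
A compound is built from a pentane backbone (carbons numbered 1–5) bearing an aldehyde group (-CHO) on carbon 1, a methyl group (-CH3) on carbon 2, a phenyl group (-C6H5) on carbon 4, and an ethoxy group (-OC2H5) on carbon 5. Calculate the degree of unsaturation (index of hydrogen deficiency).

Atom tally by fragment:
  OHCCH2 → C:2 H:3 O:1
  CH(CH3) → C:2 H:4
  CH2 → C:1 H:2
  CH(C6H5) → C:7 H:6
  CH2OC2H5 → C:3 H:7 O:1
Element totals:
  C: 15
  H: 22
  O: 2
Molecular formula: C15H22O2.
DoU = (2C + 2 + N − H − X) / 2 = (2·15 + 2 + 0 − 22 − 0) / 2 = 5.

5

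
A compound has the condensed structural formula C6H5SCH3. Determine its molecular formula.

Atom tally by fragment:
  benzene ring core → C:6 H:6
  (− 1 ring H displaced by substituents)
  + SCH3 → C:1 H:3 S:1
Element totals:
  C: 7
  H: 8
  S: 1

C7H8S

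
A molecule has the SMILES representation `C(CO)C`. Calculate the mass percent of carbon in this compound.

59.96%

Atom tally by fragment:
  HOCH2CH2 → C:2 H:5 O:1
  CH3 → C:1 H:3
Element totals:
  C: 3
  H: 8
  O: 1
Molecular formula: C3H8O.
Molar mass = 60.096 g/mol.
Mass from C: 3 × 12.011 = 36.033 g/mol.
%C = 36.033 / 60.096 × 100 = 59.96%.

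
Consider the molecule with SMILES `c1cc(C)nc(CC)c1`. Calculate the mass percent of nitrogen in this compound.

11.56%

Atom tally by fragment:
  pyridine ring core → C:5 H:5 N:1
  (− 2 ring H displaced by substituents)
  + CH3 → C:1 H:3
  + C2H5 → C:2 H:5
Element totals:
  C: 8
  H: 11
  N: 1
Molecular formula: C8H11N.
Molar mass = 121.183 g/mol.
Mass from N: 1 × 14.007 = 14.007 g/mol.
%N = 14.007 / 121.183 × 100 = 11.56%.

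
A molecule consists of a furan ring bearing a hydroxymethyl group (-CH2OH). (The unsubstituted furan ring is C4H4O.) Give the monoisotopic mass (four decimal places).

Atom tally by fragment:
  furan ring core → C:4 H:4 O:1
  (− 1 ring H displaced by substituents)
  + CH2OH → C:1 H:3 O:1
Element totals:
  C: 5
  H: 6
  O: 2
Molecular formula: C5H6O2.
  M = 5(12.0) + 6(1.007825) + 2(15.994915)
    = 60.000000 + 6.046950 + 31.989830 = 98.036780

98.0368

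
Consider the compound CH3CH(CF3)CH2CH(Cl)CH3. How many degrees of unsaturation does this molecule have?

0

Element totals:
  C: 6
  H: 10
  Cl: 1
  F: 3
Molecular formula: C6H10ClF3.
DoU = (2C + 2 + N − H − X) / 2 = (2·6 + 2 + 0 − 10 − 4) / 2 = 0.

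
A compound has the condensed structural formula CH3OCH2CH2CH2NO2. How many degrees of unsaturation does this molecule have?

1

Atom tally by fragment:
  CH3OCH2 → C:2 H:5 O:1
  CH2 → C:1 H:2
  CH2NO2 → C:1 H:2 N:1 O:2
Element totals:
  C: 4
  H: 9
  N: 1
  O: 3
Molecular formula: C4H9NO3.
DoU = (2C + 2 + N − H − X) / 2 = (2·4 + 2 + 1 − 9 − 0) / 2 = 1.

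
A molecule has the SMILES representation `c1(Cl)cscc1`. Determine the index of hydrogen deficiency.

3

Atom tally by fragment:
  thiophene ring core → C:4 H:4 S:1
  (− 1 ring H displaced by substituents)
  + Cl → Cl:1
Element totals:
  C: 4
  H: 3
  Cl: 1
  S: 1
Molecular formula: C4H3ClS.
DoU = (2C + 2 + N − H − X) / 2 = (2·4 + 2 + 0 − 3 − 1) / 2 = 3.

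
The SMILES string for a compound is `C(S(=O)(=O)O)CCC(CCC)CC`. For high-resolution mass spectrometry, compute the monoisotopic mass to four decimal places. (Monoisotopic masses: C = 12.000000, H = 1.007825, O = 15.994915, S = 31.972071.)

Atom tally by fragment:
  HO3SCH2 → C:1 H:3 S:1 O:3
  CH2 → C:1 H:2
  CH2 → C:1 H:2
  CH(CH2CH2CH3) → C:4 H:8
  CH2 → C:1 H:2
  CH3 → C:1 H:3
Element totals:
  C: 9
  H: 20
  O: 3
  S: 1
Molecular formula: C9H20O3S.
  M = 9(12.0) + 20(1.007825) + 3(15.994915) + 31.972071
    = 108.000000 + 20.156500 + 47.984745 + 31.972071 = 208.113316

208.1133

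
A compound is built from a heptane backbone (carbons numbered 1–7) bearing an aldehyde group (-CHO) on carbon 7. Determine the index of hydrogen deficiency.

1

Atom tally by fragment:
  CH3 → C:1 H:3
  CH2 → C:1 H:2
  CH2 → C:1 H:2
  CH2 → C:1 H:2
  CH2 → C:1 H:2
  CH2 → C:1 H:2
  CH2CHO → C:2 H:3 O:1
Element totals:
  C: 8
  H: 16
  O: 1
Molecular formula: C8H16O.
DoU = (2C + 2 + N − H − X) / 2 = (2·8 + 2 + 0 − 16 − 0) / 2 = 1.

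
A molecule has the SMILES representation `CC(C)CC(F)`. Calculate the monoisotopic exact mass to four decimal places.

90.0845

Atom tally by fragment:
  CH3 → C:1 H:3
  CH(CH3) → C:2 H:4
  CH2 → C:1 H:2
  CH2F → C:1 H:2 F:1
Element totals:
  C: 5
  H: 11
  F: 1
Molecular formula: C5H11F.
  M = 5(12.0) + 11(1.007825) + 18.998403
    = 60.000000 + 11.086075 + 18.998403 = 90.084478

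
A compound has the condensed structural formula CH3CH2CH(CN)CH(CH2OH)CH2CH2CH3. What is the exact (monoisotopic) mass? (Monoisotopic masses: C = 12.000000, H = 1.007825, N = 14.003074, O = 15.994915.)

155.1310

Atom tally by fragment:
  CH3 → C:1 H:3
  CH2 → C:1 H:2
  CH(CN) → C:2 H:1 N:1
  CH(CH2OH) → C:2 H:4 O:1
  CH2 → C:1 H:2
  CH2 → C:1 H:2
  CH3 → C:1 H:3
Element totals:
  C: 9
  H: 17
  N: 1
  O: 1
Molecular formula: C9H17NO.
  M = 9(12.0) + 17(1.007825) + 14.003074 + 15.994915
    = 108.000000 + 17.133025 + 14.003074 + 15.994915 = 155.131014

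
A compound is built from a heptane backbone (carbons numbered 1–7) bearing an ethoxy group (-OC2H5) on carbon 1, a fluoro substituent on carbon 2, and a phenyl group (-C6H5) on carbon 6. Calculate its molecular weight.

238.35 g/mol

Atom tally by fragment:
  C2H5OCH2 → C:3 H:7 O:1
  CH(F) → C:1 H:1 F:1
  CH2 → C:1 H:2
  CH2 → C:1 H:2
  CH2 → C:1 H:2
  CH(C6H5) → C:7 H:6
  CH3 → C:1 H:3
Element totals:
  C: 15
  H: 23
  F: 1
  O: 1
Molecular formula: C15H23FO.
  M = 15(12.011) + 23(1.008) + 18.998 + 15.999
    = 180.165 + 23.184 + 18.998 + 15.999 = 238.346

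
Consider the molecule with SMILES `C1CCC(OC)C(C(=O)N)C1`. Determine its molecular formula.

C8H15NO2

Atom tally by fragment:
  cyclohexane ring core → C:6 H:12
  (− 2 ring H displaced by substituents)
  + OCH3 → C:1 H:3 O:1
  + CONH2 → C:1 H:2 O:1 N:1
Element totals:
  C: 8
  H: 15
  N: 1
  O: 2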